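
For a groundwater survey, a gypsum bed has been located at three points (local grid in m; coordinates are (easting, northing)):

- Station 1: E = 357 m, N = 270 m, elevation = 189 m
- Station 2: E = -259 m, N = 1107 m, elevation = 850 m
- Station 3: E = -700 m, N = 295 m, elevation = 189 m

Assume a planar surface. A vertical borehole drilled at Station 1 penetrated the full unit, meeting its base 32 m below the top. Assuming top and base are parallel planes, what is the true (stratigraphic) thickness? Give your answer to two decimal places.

24.94 m

Two edge vectors: Station 1→Station 2 = (-616, 837, 661), Station 1→Station 3 = (-1057, 25, 0).
Normal n = (Station 1→Station 2) × (Station 1→Station 3) = (-16525, -698677, 869309).
So ∂z/∂E = −n_x/n_z = 0.01901 and ∂z/∂N = −n_y/n_z = 0.80372.
|∇z| = √(a²+b²) = 0.80394, so dip δ = arctan(0.80394) = 38.80°.
True thickness = vertical thickness × cos δ = 32 × cos 38.80° = 24.94 m.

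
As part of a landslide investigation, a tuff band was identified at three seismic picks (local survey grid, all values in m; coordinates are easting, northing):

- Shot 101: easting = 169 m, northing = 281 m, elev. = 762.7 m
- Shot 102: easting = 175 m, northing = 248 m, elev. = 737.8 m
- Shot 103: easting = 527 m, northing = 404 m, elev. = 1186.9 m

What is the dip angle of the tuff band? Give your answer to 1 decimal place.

Two edge vectors: Shot 101→Shot 102 = (6, -33, -24.9), Shot 101→Shot 103 = (358, 123, 424.2).
Normal n = (Shot 101→Shot 102) × (Shot 101→Shot 103) = (-10935.9, -11459.4, 12552).
So ∂z/∂easting = −n_x/n_z = 0.87125 and ∂z/∂northing = −n_y/n_z = 0.91295.
Gradient magnitude |∇z| = √(a² + b²) = √(0.75907 + 0.83349) = 1.26197.
True dip = arctan(1.26197) = 51.6°, dipping toward SW (azimuth ≈ 224°).

51.6°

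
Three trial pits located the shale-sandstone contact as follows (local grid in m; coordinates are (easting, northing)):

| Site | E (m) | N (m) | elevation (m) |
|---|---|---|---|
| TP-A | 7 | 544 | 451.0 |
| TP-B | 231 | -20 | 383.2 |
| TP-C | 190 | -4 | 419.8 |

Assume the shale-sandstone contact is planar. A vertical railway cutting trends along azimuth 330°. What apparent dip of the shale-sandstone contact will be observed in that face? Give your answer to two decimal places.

14.59°

Two edge vectors: TP-A→TP-B = (224, -564, -67.8), TP-A→TP-C = (183, -548, -31.2).
Normal n = (TP-A→TP-B) × (TP-A→TP-C) = (-19557.6, -5418.6, -19540).
So ∂z/∂E = −n_x/n_z = −1.00090 and ∂z/∂N = −n_y/n_z = −0.27731.
Unit vector along 330° is (sin 330°, cos 330°) = (-0.5000, 0.8660).
Slope in that direction = a·(-0.5000) + b·(0.8660) = 0.26029.
Apparent dip = arctan|0.26029| = 14.59° (true dip is 46.1°, so apparent ≤ true as expected).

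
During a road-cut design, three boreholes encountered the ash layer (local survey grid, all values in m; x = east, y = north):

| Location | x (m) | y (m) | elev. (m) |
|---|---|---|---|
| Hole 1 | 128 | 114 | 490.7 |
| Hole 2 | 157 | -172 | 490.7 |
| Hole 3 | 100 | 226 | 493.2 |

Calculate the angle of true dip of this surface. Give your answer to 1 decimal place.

8.6°

Two edge vectors: Hole 1→Hole 2 = (29, -286, 0), Hole 1→Hole 3 = (-28, 112, 2.5).
Normal n = (Hole 1→Hole 2) × (Hole 1→Hole 3) = (-715, -72.5, -4760).
So ∂z/∂x = −n_x/n_z = −0.15021 and ∂z/∂y = −n_y/n_z = −0.01523.
Gradient magnitude |∇z| = √(a² + b²) = √(0.02256 + 0.00023) = 0.15098.
True dip = arctan(0.15098) = 8.6°, dipping toward E (azimuth ≈ 084°).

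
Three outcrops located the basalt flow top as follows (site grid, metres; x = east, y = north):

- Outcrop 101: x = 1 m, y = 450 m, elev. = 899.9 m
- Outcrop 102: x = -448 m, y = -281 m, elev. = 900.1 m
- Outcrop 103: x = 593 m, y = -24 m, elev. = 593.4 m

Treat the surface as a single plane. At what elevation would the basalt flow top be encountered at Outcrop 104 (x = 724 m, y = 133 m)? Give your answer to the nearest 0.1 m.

Let the plane be z = a·x + b·y + c.
Outcrop 102−Outcrop 101: −449a − 731b = 0.2;  Outcrop 103−Outcrop 101: 592a − 474b = −306.5.
Solving gives a = −0.34720, b = 0.21299.
Then c = 899.9 − a·1 − b·450 = 804.40.
At (724, 133): z = −251.4 + 28.3 + 804.40 = 581.4 m.

581.4 m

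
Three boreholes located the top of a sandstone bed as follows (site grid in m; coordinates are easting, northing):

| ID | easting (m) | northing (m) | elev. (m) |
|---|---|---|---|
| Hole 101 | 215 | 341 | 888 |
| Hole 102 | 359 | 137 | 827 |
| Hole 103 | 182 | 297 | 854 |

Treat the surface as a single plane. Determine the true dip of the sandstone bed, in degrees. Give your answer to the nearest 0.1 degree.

31.8°

Let the plane be z = a·easting + b·northing + c.
Hole 102−Hole 101: 144a − 204b = −61;  Hole 103−Hole 101: −33a − 44b = −34.
Solving gives a = 0.32537, b = 0.52870.
Gradient magnitude |∇z| = √(a² + b²) = √(0.10587 + 0.27952) = 0.62080.
True dip = arctan(0.62080) = 31.8°, dipping toward SSW (azimuth ≈ 212°).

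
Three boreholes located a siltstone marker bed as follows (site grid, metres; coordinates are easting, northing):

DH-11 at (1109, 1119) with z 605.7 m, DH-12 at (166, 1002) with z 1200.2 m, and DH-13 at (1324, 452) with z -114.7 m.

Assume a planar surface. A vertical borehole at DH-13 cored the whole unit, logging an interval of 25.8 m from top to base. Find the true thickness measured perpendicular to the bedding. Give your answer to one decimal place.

Two edge vectors: DH-11→DH-12 = (-943, -117, 594.5), DH-11→DH-13 = (215, -667, -720.4).
Normal n = (DH-11→DH-12) × (DH-11→DH-13) = (480818.3, -551519.7, 654136).
So ∂z/∂easting = −n_x/n_z = −0.73504 and ∂z/∂northing = −n_y/n_z = 0.84313.
|∇z| = √(a²+b²) = 1.11855, so dip δ = arctan(1.11855) = 48.20°.
True thickness = vertical thickness × cos δ = 25.8 × cos 48.20° = 17.2 m.

17.2 m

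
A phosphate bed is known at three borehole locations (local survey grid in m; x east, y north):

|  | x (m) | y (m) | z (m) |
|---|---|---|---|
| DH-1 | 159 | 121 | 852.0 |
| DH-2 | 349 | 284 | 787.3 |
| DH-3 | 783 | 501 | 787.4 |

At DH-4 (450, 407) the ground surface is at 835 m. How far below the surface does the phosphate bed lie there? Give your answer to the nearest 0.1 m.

116.7 m

Two edge vectors: DH-1→DH-2 = (190, 163, -64.7), DH-1→DH-3 = (624, 380, -64.6).
Normal n = (DH-1→DH-2) × (DH-1→DH-3) = (14056.2, -28098.8, -29512).
So ∂z/∂x = −n_x/n_z = 0.47629 and ∂z/∂y = −n_y/n_z = −0.95211.
Intercept c from DH-1: 852 − 75.73 + 115.21 = 891.48.
At (450, 407): z_contact = 214.33 − 387.51 + 891.48 = 718.29 m.
Depth below ground = 835 − 718.29 = 116.7 m.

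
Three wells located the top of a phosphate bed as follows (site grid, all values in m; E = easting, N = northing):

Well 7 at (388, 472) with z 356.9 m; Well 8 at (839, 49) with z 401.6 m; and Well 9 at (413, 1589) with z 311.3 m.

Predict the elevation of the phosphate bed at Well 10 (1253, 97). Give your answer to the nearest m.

424 m

Two edge vectors: Well 7→Well 8 = (451, -423, 44.7), Well 7→Well 9 = (25, 1117, -45.6).
Normal n = (Well 7→Well 8) × (Well 7→Well 9) = (-30641.1, 21683.1, 514342).
So ∂z/∂E = −n_x/n_z = 0.05957 and ∂z/∂N = −n_y/n_z = −0.04216.
Intercept c from Well 7: 356.9 − 23.11 + 19.90 = 353.68.
At (1253, 97): z = 74.6 − 4.1 + 353.68 = 424.2 m.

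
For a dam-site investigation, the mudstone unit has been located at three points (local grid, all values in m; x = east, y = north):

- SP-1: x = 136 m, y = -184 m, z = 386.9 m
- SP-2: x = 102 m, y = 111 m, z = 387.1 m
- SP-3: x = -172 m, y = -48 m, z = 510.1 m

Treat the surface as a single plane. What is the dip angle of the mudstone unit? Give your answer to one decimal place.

23.0°

Let the plane be z = a·x + b·y + c.
SP-2−SP-1: −34a + 295b = 0.2;  SP-3−SP-1: −308a + 136b = 123.2.
Solving gives a = −0.42113, b = −0.04786.
Gradient magnitude |∇z| = √(a² + b²) = √(0.17735 + 0.00229) = 0.42384.
True dip = arctan(0.42384) = 23.0°, dipping toward E (azimuth ≈ 084°).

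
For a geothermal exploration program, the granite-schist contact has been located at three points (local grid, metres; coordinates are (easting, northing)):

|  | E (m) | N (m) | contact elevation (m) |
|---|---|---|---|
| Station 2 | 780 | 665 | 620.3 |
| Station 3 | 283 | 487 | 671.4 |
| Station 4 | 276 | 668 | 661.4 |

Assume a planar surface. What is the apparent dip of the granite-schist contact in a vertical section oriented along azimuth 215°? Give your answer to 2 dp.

5.42°

Two edge vectors: Station 2→Station 3 = (-497, -178, 51.1), Station 2→Station 4 = (-504, 3, 41.1).
Normal n = (Station 2→Station 3) × (Station 2→Station 4) = (-7469.1, -5327.7, -91203).
So ∂z/∂E = −n_x/n_z = −0.08190 and ∂z/∂N = −n_y/n_z = −0.05842.
Unit vector along 215° is (sin 215°, cos 215°) = (-0.5736, -0.8192).
Slope in that direction = a·(-0.5736) + b·(-0.8192) = 0.09482.
Apparent dip = arctan|0.09482| = 5.42° (true dip is 5.7°, so apparent ≤ true as expected).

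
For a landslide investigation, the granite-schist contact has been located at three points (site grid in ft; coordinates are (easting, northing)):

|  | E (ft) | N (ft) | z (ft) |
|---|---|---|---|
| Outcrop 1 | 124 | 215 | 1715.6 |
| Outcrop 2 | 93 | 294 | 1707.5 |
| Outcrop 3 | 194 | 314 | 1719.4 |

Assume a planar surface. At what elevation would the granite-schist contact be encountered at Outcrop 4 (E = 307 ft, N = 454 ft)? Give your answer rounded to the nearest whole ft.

Let the plane be z = a·E + b·N + c.
Outcrop 2−Outcrop 1: −31a + 79b = −8.1;  Outcrop 3−Outcrop 1: 70a + 99b = 3.8.
Solving gives a = 0.12817, b = −0.05224.
Then c = 1715.6 − a·124 − b·215 = 1710.94.
At (307, 454): z = 39.3 − 23.7 + 1710.94 = 1726.6 ft.

1727 ft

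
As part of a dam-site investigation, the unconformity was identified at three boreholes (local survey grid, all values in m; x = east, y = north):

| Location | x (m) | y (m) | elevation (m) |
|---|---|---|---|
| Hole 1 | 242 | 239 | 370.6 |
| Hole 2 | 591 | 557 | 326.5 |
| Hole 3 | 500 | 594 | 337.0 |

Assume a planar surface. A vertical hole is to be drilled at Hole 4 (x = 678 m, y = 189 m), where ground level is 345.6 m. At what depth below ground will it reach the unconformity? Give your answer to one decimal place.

Two edge vectors: Hole 1→Hole 2 = (349, 318, -44.1), Hole 1→Hole 3 = (258, 355, -33.6).
Normal n = (Hole 1→Hole 2) × (Hole 1→Hole 3) = (4970.7, 348.6, 41851).
So ∂z/∂x = −n_x/n_z = −0.11877 and ∂z/∂y = −n_y/n_z = −0.00833.
Intercept c from Hole 1: 370.6 + 28.74 + 1.99 = 401.33.
At (678, 189): z_contact = −80.53 − 1.57 + 401.33 = 319.23 m.
Depth below ground = 345.6 − 319.23 = 26.4 m.

26.4 m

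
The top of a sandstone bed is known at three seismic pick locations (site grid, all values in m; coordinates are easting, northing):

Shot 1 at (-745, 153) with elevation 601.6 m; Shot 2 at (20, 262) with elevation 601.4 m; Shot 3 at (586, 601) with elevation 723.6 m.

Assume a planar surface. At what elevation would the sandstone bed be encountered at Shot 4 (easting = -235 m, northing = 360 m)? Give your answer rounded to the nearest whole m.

665 m

Let the plane be z = a·easting + b·northing + c.
Shot 2−Shot 1: 765a + 109b = −0.2;  Shot 3−Shot 1: 1331a + 448b = 122.
Solving gives a = −0.06774, b = 0.47357.
Then c = 601.6 − a·-745 − b·153 = 478.68.
At (-235, 360): z = 15.9 + 170.5 + 478.68 = 665.1 m.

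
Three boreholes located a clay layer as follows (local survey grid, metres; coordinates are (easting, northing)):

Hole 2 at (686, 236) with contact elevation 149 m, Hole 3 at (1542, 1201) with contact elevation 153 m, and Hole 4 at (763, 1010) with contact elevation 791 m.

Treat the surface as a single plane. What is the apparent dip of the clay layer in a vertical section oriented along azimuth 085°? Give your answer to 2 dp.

43.91°

Let the plane be z = a·E + b·N + c.
Hole 3−Hole 2: 856a + 965b = 4;  Hole 4−Hole 2: 77a + 774b = 642.
Solving gives a = −1.04793, b = 0.93371.
Unit vector along 085° is (sin 85°, cos 85°) = (0.9962, 0.0872).
Slope in that direction = a·(0.9962) + b·(0.0872) = −0.96257.
Apparent dip = arctan|0.96257| = 43.91° (true dip is 54.5°, so apparent ≤ true as expected).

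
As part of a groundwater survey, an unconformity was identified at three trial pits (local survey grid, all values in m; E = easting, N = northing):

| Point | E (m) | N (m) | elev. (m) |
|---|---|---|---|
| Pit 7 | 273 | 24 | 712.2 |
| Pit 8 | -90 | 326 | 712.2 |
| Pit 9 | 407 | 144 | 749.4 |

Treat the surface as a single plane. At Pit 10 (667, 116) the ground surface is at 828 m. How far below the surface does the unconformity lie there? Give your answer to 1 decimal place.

48.3 m

Two edge vectors: Pit 7→Pit 8 = (-363, 302, 0), Pit 7→Pit 9 = (134, 120, 37.2).
Normal n = (Pit 7→Pit 8) × (Pit 7→Pit 9) = (11234.4, 13503.6, -84028).
So ∂z/∂E = −n_x/n_z = 0.13370 and ∂z/∂N = −n_y/n_z = 0.16070.
Intercept c from Pit 7: 712.2 − 36.50 − 3.86 = 671.84.
At (667, 116): z_contact = 89.18 + 18.64 + 671.84 = 779.66 m.
Depth below ground = 828 − 779.66 = 48.3 m.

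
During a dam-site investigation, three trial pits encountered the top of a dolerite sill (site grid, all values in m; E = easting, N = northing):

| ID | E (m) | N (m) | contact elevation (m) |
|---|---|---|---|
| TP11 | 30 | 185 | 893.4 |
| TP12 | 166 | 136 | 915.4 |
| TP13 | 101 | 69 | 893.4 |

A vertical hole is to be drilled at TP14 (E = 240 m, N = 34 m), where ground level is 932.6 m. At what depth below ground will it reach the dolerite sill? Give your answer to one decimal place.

Two edge vectors: TP11→TP12 = (136, -49, 22), TP11→TP13 = (71, -116, 0).
Normal n = (TP11→TP12) × (TP11→TP13) = (2552, 1562, -12297).
So ∂z/∂E = −n_x/n_z = 0.20753 and ∂z/∂N = −n_y/n_z = 0.12702.
Intercept c from TP11: 893.4 − 6.23 − 23.50 = 863.67.
At (240, 34): z_contact = 49.81 + 4.32 + 863.67 = 917.80 m.
Depth below ground = 932.6 − 917.80 = 14.8 m.

14.8 m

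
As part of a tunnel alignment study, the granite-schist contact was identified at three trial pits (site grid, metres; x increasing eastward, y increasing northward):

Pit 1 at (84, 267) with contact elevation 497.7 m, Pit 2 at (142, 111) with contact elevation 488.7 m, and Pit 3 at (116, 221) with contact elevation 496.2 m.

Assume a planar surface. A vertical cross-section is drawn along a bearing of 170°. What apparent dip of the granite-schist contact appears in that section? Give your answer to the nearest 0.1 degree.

4.1°

Let the plane be z = a·x + b·y + c.
Pit 2−Pit 1: 58a − 156b = −9;  Pit 3−Pit 1: 32a − 46b = −1.5.
Solving gives a = 0.07745, b = 0.08649.
Unit vector along 170° is (sin 170°, cos 170°) = (0.1736, -0.9848).
Slope in that direction = a·(0.1736) + b·(-0.9848) = −0.07173.
Apparent dip = arctan|0.07173| = 4.1° (true dip is 6.6°, so apparent ≤ true as expected).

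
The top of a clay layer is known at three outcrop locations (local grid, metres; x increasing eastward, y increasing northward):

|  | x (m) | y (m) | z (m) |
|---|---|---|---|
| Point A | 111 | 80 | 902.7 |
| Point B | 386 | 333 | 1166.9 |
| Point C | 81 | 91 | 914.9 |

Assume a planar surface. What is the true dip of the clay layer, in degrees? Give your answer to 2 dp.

46.75°

Two edge vectors: Point A→Point B = (275, 253, 264.2), Point A→Point C = (-30, 11, 12.2).
Normal n = (Point A→Point B) × (Point A→Point C) = (180.4, -11281, 10615).
So ∂z/∂x = −n_x/n_z = −0.01699 and ∂z/∂y = −n_y/n_z = 1.06274.
Gradient magnitude |∇z| = √(a² + b²) = √(0.00029 + 1.12942) = 1.06288.
True dip = arctan(1.06288) = 46.75°, dipping toward S (azimuth ≈ 179°).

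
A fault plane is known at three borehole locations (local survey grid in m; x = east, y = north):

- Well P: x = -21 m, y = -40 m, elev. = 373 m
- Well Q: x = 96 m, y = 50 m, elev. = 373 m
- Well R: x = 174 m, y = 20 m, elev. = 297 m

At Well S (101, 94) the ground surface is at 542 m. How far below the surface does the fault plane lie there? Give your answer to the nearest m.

135 m

Two edge vectors: Well P→Well Q = (117, 90, 0), Well P→Well R = (195, 60, -76).
Normal n = (Well P→Well Q) × (Well P→Well R) = (-6840, 8892, -10530).
So ∂z/∂x = −n_x/n_z = −0.64957 and ∂z/∂y = −n_y/n_z = 0.84444.
Intercept c from Well P: 373 − 13.64 + 33.78 = 393.14.
At (101, 94): z_contact = −65.6 + 79.4 + 393.14 = 406.9 m.
Depth below ground = 542 − 406.9 = 135 m.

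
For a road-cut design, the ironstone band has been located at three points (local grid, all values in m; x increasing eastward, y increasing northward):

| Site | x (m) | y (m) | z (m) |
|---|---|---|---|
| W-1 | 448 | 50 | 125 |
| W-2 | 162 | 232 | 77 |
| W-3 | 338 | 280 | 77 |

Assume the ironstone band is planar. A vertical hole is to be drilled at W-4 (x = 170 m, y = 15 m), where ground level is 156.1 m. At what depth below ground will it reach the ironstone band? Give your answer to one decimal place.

38.6 m

Two edge vectors: W-1→W-2 = (-286, 182, -48), W-1→W-3 = (-110, 230, -48).
Normal n = (W-1→W-2) × (W-1→W-3) = (2304, -8448, -45760).
So ∂z/∂x = −n_x/n_z = 0.05035 and ∂z/∂y = −n_y/n_z = −0.18462.
Intercept c from W-1: 125 − 22.56 + 9.23 = 111.67.
At (170, 15): z_contact = 8.56 − 2.77 + 111.67 = 117.46 m.
Depth below ground = 156.1 − 117.46 = 38.6 m.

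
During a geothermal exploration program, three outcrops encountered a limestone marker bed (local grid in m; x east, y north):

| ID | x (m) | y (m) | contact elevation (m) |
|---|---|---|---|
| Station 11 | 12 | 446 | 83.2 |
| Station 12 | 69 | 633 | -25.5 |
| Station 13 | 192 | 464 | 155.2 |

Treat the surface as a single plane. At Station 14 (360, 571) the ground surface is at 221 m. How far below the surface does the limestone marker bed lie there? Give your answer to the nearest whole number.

64 m

Two edge vectors: Station 11→Station 12 = (57, 187, -108.7), Station 11→Station 13 = (180, 18, 72).
Normal n = (Station 11→Station 12) × (Station 11→Station 13) = (15420.6, -23670, -32634).
So ∂z/∂x = −n_x/n_z = 0.47253 and ∂z/∂y = −n_y/n_z = −0.72532.
Intercept c from Station 11: 83.2 − 5.67 + 323.49 = 401.02.
At (360, 571): z_contact = 170.1 − 414.2 + 401.02 = 157.0 m.
Depth below ground = 221 − 157.0 = 64 m.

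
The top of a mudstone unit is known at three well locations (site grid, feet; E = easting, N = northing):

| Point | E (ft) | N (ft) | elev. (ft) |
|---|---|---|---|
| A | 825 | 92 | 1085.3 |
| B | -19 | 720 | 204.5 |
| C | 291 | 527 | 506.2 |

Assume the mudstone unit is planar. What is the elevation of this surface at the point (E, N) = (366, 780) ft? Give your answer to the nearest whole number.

Two edge vectors: A→B = (-844, 628, -880.8), A→C = (-534, 435, -579.1).
Normal n = (A→B) × (A→C) = (19473.2, -18413.2, -31788).
So ∂z/∂E = −n_x/n_z = 0.61260 and ∂z/∂N = −n_y/n_z = −0.57925.
Intercept c from A: 1085.3 − 505.39 + 53.29 = 633.20.
At (366, 780): z = 224.2 − 451.8 + 633.20 = 405.6 ft.

406 ft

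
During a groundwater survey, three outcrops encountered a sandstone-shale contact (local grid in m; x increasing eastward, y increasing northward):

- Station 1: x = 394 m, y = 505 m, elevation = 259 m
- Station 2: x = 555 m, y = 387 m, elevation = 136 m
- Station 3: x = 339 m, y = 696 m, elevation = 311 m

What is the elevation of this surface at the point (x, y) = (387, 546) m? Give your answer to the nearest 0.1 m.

Two edge vectors: Station 1→Station 2 = (161, -118, -123), Station 1→Station 3 = (-55, 191, 52).
Normal n = (Station 1→Station 2) × (Station 1→Station 3) = (17357, -1607, 24261).
So ∂z/∂x = −n_x/n_z = −0.71543 and ∂z/∂y = −n_y/n_z = 0.06624.
Intercept c from Station 1: 259 + 281.88 − 33.45 = 507.43.
At (387, 546): z = −276.9 + 36.2 + 507.43 = 266.7 m.

266.7 m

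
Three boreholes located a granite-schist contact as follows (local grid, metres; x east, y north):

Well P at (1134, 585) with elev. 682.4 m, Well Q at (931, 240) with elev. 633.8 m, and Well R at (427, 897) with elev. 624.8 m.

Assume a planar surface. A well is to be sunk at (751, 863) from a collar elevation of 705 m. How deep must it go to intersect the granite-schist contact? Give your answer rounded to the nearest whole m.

Two edge vectors: Well P→Well Q = (-203, -345, -48.6), Well P→Well R = (-707, 312, -57.6).
Normal n = (Well P→Well Q) × (Well P→Well R) = (35035.2, 22667.4, -307251).
So ∂z/∂x = −n_x/n_z = 0.11403 and ∂z/∂y = −n_y/n_z = 0.07377.
Intercept c from Well P: 682.4 − 129.31 − 43.16 = 509.93.
At (751, 863): z_contact = 85.6 + 63.7 + 509.93 = 659.2 m.
Depth below ground = 705 − 659.2 = 46 m.

46 m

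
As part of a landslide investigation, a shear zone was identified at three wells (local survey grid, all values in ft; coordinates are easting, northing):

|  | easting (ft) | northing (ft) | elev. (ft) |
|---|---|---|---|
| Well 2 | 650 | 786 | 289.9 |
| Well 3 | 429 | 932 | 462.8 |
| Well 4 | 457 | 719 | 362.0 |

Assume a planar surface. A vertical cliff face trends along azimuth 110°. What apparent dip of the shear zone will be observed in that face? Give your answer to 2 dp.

31.89°

Two edge vectors: Well 2→Well 3 = (-221, 146, 172.9), Well 2→Well 4 = (-193, -67, 72.1).
Normal n = (Well 2→Well 3) × (Well 2→Well 4) = (22110.9, -17435.6, 42985).
So ∂z/∂easting = −n_x/n_z = −0.51439 and ∂z/∂northing = −n_y/n_z = 0.40562.
Unit vector along 110° is (sin 110°, cos 110°) = (0.9397, -0.3420).
Slope in that direction = a·(0.9397) + b·(-0.3420) = −0.62210.
Apparent dip = arctan|0.62210| = 31.89° (true dip is 33.2°, so apparent ≤ true as expected).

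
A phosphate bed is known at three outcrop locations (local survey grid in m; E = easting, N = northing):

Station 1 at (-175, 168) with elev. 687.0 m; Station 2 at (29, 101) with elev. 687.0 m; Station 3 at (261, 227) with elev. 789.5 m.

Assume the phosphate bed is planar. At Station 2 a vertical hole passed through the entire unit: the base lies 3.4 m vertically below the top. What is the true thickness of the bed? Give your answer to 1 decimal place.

3.0 m

Let the plane be z = a·E + b·N + c.
Station 2−Station 1: 204a − 67b = 0;  Station 3−Station 1: 436a + 59b = 102.5.
Solving gives a = 0.16649, b = 0.50693.
|∇z| = √(a²+b²) = 0.53357, so dip δ = arctan(0.53357) = 28.08°.
True thickness = vertical thickness × cos δ = 3.4 × cos 28.08° = 3.0 m.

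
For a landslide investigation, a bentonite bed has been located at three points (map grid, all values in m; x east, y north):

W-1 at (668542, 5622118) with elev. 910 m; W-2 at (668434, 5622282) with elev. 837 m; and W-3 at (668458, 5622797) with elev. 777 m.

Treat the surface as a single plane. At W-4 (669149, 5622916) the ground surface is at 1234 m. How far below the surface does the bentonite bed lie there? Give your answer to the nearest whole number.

151 m

Two edge vectors: W-1→W-2 = (-108, 164, -73), W-1→W-3 = (-84, 679, -133).
Normal n = (W-1→W-2) × (W-1→W-3) = (27755, -8232, -59556).
So ∂z/∂x = −n_x/n_z = 0.46603197 and ∂z/∂y = −n_y/n_z = −0.13822285.
Intercept c from W-1: 910 − 311561.95 + 777105.17 = 466453.22.
At (669149, 5622916): z_contact = 311844.8 − 777215.5 + 466453.22 = 1082.6 m.
Depth below ground = 1234 − 1082.6 = 151 m.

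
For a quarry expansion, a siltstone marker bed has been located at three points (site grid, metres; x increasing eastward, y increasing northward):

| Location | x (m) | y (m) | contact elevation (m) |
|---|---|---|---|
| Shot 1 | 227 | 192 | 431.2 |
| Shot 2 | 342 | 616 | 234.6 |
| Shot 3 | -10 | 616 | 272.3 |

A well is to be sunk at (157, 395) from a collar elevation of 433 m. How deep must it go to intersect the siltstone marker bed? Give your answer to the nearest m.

83 m

Let the plane be z = a·x + b·y + c.
Shot 2−Shot 1: 115a + 424b = −196.6;  Shot 3−Shot 1: −237a + 424b = −158.9.
Solving gives a = −0.10710, b = −0.43463.
Then c = 431.2 − a·227 − b·192 = 538.96.
At (157, 395): z_contact = −16.8 − 171.7 + 538.96 = 350.5 m.
Depth below ground = 433 − 350.5 = 83 m.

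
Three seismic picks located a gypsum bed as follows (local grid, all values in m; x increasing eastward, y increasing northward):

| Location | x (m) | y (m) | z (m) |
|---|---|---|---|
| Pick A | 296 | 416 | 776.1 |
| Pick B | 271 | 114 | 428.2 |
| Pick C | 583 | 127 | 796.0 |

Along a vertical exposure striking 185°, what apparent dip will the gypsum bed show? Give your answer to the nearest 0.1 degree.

49.1°

Let the plane be z = a·x + b·y + c.
Pick B−Pick A: −25a − 302b = −347.9;  Pick C−Pick A: 287a − 289b = 19.9.
Solving gives a = 1.13476, b = 1.05805.
Unit vector along 185° is (sin 185°, cos 185°) = (-0.0872, -0.9962).
Slope in that direction = a·(-0.0872) + b·(-0.9962) = −1.15292.
Apparent dip = arctan|1.15292| = 49.1° (true dip is 57.2°, so apparent ≤ true as expected).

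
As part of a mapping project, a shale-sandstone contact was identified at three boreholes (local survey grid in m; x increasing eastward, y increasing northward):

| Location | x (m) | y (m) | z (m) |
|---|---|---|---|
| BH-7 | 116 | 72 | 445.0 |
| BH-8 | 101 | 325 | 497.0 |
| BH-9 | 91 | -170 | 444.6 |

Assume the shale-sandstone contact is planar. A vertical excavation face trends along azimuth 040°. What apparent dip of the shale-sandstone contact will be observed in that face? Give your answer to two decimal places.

35.20°

Let the plane be z = a·x + b·y + c.
BH-8−BH-7: −15a + 253b = 52;  BH-9−BH-7: −25a − 242b = −0.4.
Solving gives a = −1.25392, b = 0.13119.
Unit vector along 040° is (sin 40°, cos 40°) = (0.6428, 0.7660).
Slope in that direction = a·(0.6428) + b·(0.7660) = −0.70551.
Apparent dip = arctan|0.70551| = 35.20° (true dip is 51.6°, so apparent ≤ true as expected).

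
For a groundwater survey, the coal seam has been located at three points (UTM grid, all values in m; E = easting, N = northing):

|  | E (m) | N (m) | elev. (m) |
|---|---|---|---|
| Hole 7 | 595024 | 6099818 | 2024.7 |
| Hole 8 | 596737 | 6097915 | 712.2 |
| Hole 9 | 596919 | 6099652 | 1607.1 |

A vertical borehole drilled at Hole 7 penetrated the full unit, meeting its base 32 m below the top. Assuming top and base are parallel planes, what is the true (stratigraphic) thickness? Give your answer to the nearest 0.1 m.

27.9 m

Let the plane be z = a·E + b·N + c.
Hole 8−Hole 7: 1713a − 1903b = −1312.5;  Hole 9−Hole 7: 1895a − 166b = −417.6.
Solving gives a = −0.17364, b = 0.53339.
|∇z| = √(a²+b²) = 0.56095, so dip δ = arctan(0.56095) = 29.29°.
True thickness = vertical thickness × cos δ = 32 × cos 29.29° = 27.9 m.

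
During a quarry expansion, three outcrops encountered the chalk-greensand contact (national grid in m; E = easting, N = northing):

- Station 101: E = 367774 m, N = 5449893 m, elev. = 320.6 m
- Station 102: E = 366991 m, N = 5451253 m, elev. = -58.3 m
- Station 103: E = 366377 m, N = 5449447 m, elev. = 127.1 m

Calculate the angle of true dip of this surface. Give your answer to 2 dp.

14.32°

Two edge vectors: Station 101→Station 102 = (-783, 1360, -378.9), Station 101→Station 103 = (-1397, -446, -193.5).
Normal n = (Station 101→Station 102) × (Station 101→Station 103) = (-432149.4, 377812.8, 2249138).
So ∂z/∂E = −n_x/n_z = 0.19214 and ∂z/∂N = −n_y/n_z = −0.16798.
Gradient magnitude |∇z| = √(a² + b²) = √(0.03692 + 0.02822) = 0.25522.
True dip = arctan(0.25522) = 14.32°, dipping toward NW (azimuth ≈ 311°).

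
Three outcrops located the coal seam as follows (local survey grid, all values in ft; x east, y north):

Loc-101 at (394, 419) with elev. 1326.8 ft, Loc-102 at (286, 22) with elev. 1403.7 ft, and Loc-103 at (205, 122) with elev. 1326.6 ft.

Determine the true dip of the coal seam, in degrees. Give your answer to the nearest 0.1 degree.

Let the plane be z = a·x + b·y + c.
Loc-102−Loc-101: −108a − 397b = 76.9;  Loc-103−Loc-101: −189a − 297b = −0.2.
Solving gives a = 0.53353, b = −0.33884.
Gradient magnitude |∇z| = √(a² + b²) = √(0.28465 + 0.11481) = 0.63203.
True dip = arctan(0.63203) = 32.3°, dipping toward WNW (azimuth ≈ 302°).

32.3°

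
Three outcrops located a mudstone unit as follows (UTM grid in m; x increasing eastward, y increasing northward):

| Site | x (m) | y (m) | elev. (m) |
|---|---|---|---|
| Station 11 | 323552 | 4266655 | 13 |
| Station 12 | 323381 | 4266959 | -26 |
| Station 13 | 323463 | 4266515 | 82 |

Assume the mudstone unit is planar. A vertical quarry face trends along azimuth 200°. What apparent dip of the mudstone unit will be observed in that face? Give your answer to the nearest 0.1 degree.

21.1°

Two edge vectors: Station 11→Station 12 = (-171, 304, -39), Station 11→Station 13 = (-89, -140, 69).
Normal n = (Station 11→Station 12) × (Station 11→Station 13) = (15516, 15270, 50996).
So ∂z/∂x = −n_x/n_z = −0.30426 and ∂z/∂y = −n_y/n_z = −0.29944.
Unit vector along 200° is (sin 200°, cos 200°) = (-0.3420, -0.9397).
Slope in that direction = a·(-0.3420) + b·(-0.9397) = 0.38544.
Apparent dip = arctan|0.38544| = 21.1° (true dip is 23.1°, so apparent ≤ true as expected).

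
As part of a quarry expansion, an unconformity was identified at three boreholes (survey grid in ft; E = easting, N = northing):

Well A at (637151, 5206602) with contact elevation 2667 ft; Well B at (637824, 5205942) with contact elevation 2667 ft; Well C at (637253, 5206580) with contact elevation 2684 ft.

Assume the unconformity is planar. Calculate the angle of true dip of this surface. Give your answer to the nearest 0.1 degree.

Two edge vectors: Well A→Well B = (673, -660, 0), Well A→Well C = (102, -22, 17).
Normal n = (Well A→Well B) × (Well A→Well C) = (-11220, -11441, 52514).
So ∂z/∂E = −n_x/n_z = 0.21366 and ∂z/∂N = −n_y/n_z = 0.21787.
Gradient magnitude |∇z| = √(a² + b²) = √(0.04565 + 0.04747) = 0.30515.
True dip = arctan(0.30515) = 17.0°, dipping toward SW (azimuth ≈ 224°).

17.0°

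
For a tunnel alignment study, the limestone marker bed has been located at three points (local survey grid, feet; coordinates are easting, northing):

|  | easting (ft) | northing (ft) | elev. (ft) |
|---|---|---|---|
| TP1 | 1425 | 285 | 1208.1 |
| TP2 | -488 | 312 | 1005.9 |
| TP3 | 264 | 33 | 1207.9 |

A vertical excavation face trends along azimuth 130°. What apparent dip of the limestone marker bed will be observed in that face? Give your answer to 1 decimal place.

20.3°

Two edge vectors: TP1→TP2 = (-1913, 27, -202.2), TP1→TP3 = (-1161, -252, -0.2).
Normal n = (TP1→TP2) × (TP1→TP3) = (-50959.8, 234371.6, 513423).
So ∂z/∂easting = −n_x/n_z = 0.09926 and ∂z/∂northing = −n_y/n_z = −0.45649.
Unit vector along 130° is (sin 130°, cos 130°) = (0.7660, -0.6428).
Slope in that direction = a·(0.7660) + b·(-0.6428) = 0.36946.
Apparent dip = arctan|0.36946| = 20.3° (true dip is 25.0°, so apparent ≤ true as expected).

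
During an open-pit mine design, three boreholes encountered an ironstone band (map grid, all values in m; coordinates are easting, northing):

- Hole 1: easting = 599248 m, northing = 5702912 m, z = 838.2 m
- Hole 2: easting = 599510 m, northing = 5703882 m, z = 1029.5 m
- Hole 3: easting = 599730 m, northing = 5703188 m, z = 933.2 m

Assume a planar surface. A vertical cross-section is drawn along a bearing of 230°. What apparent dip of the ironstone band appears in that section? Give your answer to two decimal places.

Let the plane be z = a·easting + b·northing + c.
Hole 2−Hole 1: 262a + 970b = 191.3;  Hole 3−Hole 1: 482a + 276b = 95.
Solving gives a = 0.09957, b = 0.17032.
Unit vector along 230° is (sin 230°, cos 230°) = (-0.7660, -0.6428).
Slope in that direction = a·(-0.7660) + b·(-0.6428) = −0.18575.
Apparent dip = arctan|0.18575| = 10.52° (true dip is 11.2°, so apparent ≤ true as expected).

10.52°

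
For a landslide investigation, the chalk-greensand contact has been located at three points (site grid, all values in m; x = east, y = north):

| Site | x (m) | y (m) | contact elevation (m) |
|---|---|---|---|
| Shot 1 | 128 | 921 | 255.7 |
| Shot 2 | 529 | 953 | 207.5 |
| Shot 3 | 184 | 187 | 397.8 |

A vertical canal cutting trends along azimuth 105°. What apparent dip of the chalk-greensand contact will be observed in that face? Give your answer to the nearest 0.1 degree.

2.8°

Let the plane be z = a·x + b·y + c.
Shot 2−Shot 1: 401a + 32b = −48.2;  Shot 3−Shot 1: 56a − 734b = 142.1.
Solving gives a = −0.10412, b = −0.20154.
Unit vector along 105° is (sin 105°, cos 105°) = (0.9659, -0.2588).
Slope in that direction = a·(0.9659) + b·(-0.2588) = −0.04841.
Apparent dip = arctan|0.04841| = 2.8° (true dip is 12.8°, so apparent ≤ true as expected).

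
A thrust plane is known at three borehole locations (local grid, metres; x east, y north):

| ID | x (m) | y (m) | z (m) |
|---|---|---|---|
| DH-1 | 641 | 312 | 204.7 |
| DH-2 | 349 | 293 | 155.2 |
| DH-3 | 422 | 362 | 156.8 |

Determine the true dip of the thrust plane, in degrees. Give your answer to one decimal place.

13.8°

Let the plane be z = a·x + b·y + c.
DH-2−DH-1: −292a − 19b = −49.5;  DH-3−DH-1: −219a + 50b = −47.9.
Solving gives a = 0.18043, b = −0.16770.
Gradient magnitude |∇z| = √(a² + b²) = √(0.03256 + 0.02812) = 0.24633.
True dip = arctan(0.24633) = 13.8°, dipping toward NW (azimuth ≈ 313°).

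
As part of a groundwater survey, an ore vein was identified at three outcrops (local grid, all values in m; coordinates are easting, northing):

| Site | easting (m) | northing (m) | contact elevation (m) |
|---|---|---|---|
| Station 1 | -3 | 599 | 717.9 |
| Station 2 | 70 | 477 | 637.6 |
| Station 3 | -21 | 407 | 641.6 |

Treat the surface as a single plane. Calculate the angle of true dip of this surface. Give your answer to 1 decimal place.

Let the plane be z = a·easting + b·northing + c.
Station 2−Station 1: 73a − 122b = −80.3;  Station 3−Station 1: −18a − 192b = −76.3.
Solving gives a = −0.37682, b = 0.43272.
Gradient magnitude |∇z| = √(a² + b²) = √(0.14199 + 0.18725) = 0.57380.
True dip = arctan(0.57380) = 29.8°, dipping toward SE (azimuth ≈ 139°).

29.8°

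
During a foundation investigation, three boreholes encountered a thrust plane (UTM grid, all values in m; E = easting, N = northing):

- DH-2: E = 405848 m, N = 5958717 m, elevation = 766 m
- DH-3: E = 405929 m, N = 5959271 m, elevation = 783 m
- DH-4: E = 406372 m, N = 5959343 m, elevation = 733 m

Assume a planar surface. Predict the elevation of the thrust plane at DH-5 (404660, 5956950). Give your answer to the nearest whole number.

824 m

Two edge vectors: DH-2→DH-3 = (81, 554, 17), DH-2→DH-4 = (524, 626, -33).
Normal n = (DH-2→DH-3) × (DH-2→DH-4) = (-28924, 11581, -239590).
So ∂z/∂E = −n_x/n_z = −0.12072290 and ∂z/∂N = −n_y/n_z = 0.04833674.
Intercept c from DH-2: 766 + 48995.15 − 288024.97 = −238263.82.
At (404660, 5956950): z = −48851.7 + 287939.6 − 238263.82 = 824.0 m.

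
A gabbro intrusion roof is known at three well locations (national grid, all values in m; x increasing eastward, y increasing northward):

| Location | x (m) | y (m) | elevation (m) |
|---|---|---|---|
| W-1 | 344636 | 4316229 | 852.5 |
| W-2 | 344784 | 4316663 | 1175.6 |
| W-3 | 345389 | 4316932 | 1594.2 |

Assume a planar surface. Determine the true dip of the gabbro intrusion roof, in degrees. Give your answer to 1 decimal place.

Two edge vectors: W-1→W-2 = (148, 434, 323.1), W-1→W-3 = (753, 703, 741.7).
Normal n = (W-1→W-2) × (W-1→W-3) = (94758.5, 133522.7, -222758).
So ∂z/∂x = −n_x/n_z = 0.42539 and ∂z/∂y = −n_y/n_z = 0.59941.
Gradient magnitude |∇z| = √(a² + b²) = √(0.18095 + 0.35929) = 0.73501.
True dip = arctan(0.73501) = 36.3°, dipping toward SW (azimuth ≈ 215°).

36.3°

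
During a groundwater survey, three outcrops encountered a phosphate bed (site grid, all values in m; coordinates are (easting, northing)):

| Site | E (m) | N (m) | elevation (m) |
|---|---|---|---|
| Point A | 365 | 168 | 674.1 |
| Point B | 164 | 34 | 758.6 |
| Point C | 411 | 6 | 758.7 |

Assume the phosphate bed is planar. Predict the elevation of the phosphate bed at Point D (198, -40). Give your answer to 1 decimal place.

Let the plane be z = a·E + b·N + c.
Point B−Point A: −201a − 134b = 84.5;  Point C−Point A: 46a − 162b = 84.6.
Solving gives a = −0.06075, b = −0.53947.
Then c = 674.1 − a·365 − b·168 = 786.91.
At (198, -40): z = −12.0 + 21.6 + 786.91 = 796.5 m.

796.5 m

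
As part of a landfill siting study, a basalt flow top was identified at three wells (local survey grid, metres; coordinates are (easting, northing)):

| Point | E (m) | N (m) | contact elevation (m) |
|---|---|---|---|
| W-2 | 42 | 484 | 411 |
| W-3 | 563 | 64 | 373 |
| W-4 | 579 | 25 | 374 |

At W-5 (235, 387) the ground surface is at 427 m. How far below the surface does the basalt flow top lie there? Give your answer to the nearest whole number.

Let the plane be z = a·E + b·N + c.
W-3−W-2: 521a − 420b = −38;  W-4−W-2: 537a − 459b = −37.
Solving gives a = −0.13986, b = −0.08302.
Then c = 411 − a·42 − b·484 = 457.06.
At (235, 387): z_contact = −32.9 − 32.1 + 457.06 = 392.1 m.
Depth below ground = 427 − 392.1 = 35 m.

35 m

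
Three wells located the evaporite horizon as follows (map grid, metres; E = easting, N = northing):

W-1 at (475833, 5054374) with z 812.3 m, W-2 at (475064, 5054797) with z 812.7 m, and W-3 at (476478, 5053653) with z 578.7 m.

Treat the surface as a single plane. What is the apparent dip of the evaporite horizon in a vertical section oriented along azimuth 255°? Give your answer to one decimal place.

26.7°

Two edge vectors: W-1→W-2 = (-769, 423, 0.4), W-1→W-3 = (645, -721, -233.6).
Normal n = (W-1→W-2) × (W-1→W-3) = (-98524.4, -179380.4, 281614).
So ∂z/∂E = −n_x/n_z = 0.34986 and ∂z/∂N = −n_y/n_z = 0.63697.
Unit vector along 255° is (sin 255°, cos 255°) = (-0.9659, -0.2588).
Slope in that direction = a·(-0.9659) + b·(-0.2588) = −0.50280.
Apparent dip = arctan|0.50280| = 26.7° (true dip is 36.0°, so apparent ≤ true as expected).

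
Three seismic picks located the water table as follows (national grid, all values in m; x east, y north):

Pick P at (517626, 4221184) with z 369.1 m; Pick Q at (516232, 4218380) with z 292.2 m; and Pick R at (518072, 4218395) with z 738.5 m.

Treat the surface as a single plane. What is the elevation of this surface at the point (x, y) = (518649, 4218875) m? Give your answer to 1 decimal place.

Two edge vectors: Pick P→Pick Q = (-1394, -2804, -76.9), Pick P→Pick R = (446, -2789, 369.4).
Normal n = (Pick P→Pick Q) × (Pick P→Pick R) = (-1250271.7, 480646.2, 5138450).
So ∂z/∂x = −n_x/n_z = 0.243316895 and ∂z/∂y = −n_y/n_z = −0.093539141.
Intercept c from Pick P: 369.1 − 125947.15 + 394845.93 = 269267.87.
At (518649, 4218875): z = 126196.1 − 394629.9 + 269267.87 = 834.0 m.

834.0 m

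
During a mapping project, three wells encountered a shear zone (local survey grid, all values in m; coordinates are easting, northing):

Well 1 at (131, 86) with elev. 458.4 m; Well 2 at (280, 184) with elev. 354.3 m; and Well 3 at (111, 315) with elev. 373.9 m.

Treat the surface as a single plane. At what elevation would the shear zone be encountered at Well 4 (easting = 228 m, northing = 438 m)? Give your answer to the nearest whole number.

273 m

Let the plane be z = a·easting + b·northing + c.
Well 2−Well 1: 149a + 98b = −104.1;  Well 3−Well 1: −20a + 229b = −84.5.
Solving gives a = −0.43119, b = −0.40665.
Then c = 458.4 − a·131 − b·86 = 549.86.
At (228, 438): z = −98.3 − 178.1 + 549.86 = 273.4 m.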